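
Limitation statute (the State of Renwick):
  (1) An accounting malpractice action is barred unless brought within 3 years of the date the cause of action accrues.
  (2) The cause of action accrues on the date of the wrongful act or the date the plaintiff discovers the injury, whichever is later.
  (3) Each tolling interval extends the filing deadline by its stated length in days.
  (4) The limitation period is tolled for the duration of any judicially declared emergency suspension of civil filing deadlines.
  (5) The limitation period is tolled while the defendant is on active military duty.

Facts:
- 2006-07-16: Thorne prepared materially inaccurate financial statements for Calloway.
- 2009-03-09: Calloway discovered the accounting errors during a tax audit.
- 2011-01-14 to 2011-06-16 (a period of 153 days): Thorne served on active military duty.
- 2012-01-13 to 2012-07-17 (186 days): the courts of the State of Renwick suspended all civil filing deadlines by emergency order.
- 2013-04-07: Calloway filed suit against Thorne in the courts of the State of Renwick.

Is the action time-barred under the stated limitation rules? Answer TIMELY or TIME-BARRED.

Because discovery on 2009-03-09 post-dates the 2006-07-16 act, accrual under the later-of rule falls on 2009-03-09.
3 years from 2009-03-09 is 2012-03-09.
The defendant's active military service from 2011-01-14 to 2011-06-16 tolled the period for 153 days, extending the deadline to 2012-08-09.
The emergency suspension of filing deadlines from 2012-01-13 to 2012-07-17 tolled the period for 186 days, extending the deadline to 2013-02-11.
The 2013-04-07 filing falls after the 2013-02-11 deadline; the claim is time-barred.

TIME-BARRED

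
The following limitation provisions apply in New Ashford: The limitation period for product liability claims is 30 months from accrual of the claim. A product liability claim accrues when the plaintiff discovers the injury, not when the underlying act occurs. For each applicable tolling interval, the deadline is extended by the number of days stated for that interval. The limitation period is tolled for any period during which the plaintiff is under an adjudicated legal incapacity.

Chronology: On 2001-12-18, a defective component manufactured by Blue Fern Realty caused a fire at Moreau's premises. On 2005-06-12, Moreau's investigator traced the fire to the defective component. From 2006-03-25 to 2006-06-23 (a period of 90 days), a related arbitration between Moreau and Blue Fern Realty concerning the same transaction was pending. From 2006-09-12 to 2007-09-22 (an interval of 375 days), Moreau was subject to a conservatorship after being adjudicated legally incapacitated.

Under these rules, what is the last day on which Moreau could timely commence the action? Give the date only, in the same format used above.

Accrual is tied to discovery, so the period began on 2005-06-12 rather than on 2001-12-18 when the act occurred.
Adding the 30 months base period to 2005-06-12 gives a deadline of 2007-12-12, before any tolling.
The period was tolled for 375 days by the plaintiff's legal incapacity (2006-09-12 to 2007-09-22), pushing the deadline to 2008-12-21.
No stated provision tolls the period for a pending arbitration, so the interval from 2006-03-25 to 2006-06-23 has no effect on the deadline.

2008-12-21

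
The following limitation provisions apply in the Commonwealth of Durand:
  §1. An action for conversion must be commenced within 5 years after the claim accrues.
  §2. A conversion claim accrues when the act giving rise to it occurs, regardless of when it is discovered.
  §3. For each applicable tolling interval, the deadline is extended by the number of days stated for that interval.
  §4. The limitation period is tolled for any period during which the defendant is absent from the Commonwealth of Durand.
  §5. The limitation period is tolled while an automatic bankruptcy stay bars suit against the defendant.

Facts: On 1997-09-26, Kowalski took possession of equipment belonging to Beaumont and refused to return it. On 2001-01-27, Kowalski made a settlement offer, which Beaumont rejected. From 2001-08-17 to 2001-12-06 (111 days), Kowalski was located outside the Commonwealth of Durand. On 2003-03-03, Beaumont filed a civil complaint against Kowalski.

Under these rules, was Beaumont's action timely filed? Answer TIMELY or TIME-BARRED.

TIME-BARRED

The claim accrued on 1997-09-26, when the wrongful act occurred.
The untolled deadline — 5 years after 1997-09-26 — is 2002-09-26.
Because the defendant's absence from the jurisdiction ran from 2001-08-17 to 2001-12-06, the deadline is extended by 111 days to 2003-01-15.
None of the other events listed affects the running of the period under the stated rules.
Filing on 2003-03-03 missed the 2003-01-15 deadline — the action is time-barred.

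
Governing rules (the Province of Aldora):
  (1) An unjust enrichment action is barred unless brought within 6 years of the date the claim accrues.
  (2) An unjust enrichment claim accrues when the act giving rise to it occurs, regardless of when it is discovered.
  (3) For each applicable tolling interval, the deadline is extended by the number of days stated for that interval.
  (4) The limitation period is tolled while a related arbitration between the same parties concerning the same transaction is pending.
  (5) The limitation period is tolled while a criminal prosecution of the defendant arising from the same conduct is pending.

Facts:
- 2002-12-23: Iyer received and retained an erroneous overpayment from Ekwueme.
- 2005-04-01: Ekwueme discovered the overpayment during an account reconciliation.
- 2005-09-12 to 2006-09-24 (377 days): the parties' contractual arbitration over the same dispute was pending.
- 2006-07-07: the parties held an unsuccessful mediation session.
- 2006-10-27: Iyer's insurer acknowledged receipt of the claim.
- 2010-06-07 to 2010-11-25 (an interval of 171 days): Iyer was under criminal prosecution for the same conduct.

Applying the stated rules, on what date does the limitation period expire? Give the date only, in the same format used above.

2010-01-04

The claim accrued on 2002-12-23, when the wrongful act occurred; under the stated occurrence rule the 2005-04-01 discovery does not delay accrual.
The untolled deadline — 6 years after 2002-12-23 — is 2008-12-23.
The period was tolled for 377 days by the pending related arbitration (2005-09-12 to 2006-09-24), pushing the deadline to 2010-01-04.
By the time the pending criminal prosecution began on 2010-06-07, the limitation period had already expired on 2010-01-04; that interval cannot revive it.
None of the other events listed affects the running of the period under the stated rules.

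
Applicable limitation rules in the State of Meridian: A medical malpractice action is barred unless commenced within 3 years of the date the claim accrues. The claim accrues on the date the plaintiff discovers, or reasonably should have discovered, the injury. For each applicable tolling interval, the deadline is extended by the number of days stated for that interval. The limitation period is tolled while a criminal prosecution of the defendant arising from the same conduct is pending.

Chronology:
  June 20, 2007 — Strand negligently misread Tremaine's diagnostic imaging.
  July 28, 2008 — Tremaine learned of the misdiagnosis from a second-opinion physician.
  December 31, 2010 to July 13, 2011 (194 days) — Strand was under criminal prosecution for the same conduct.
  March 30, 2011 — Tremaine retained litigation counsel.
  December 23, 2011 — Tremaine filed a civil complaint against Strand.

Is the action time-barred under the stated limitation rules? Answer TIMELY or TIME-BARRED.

The claim did not accrue until Tremaine discovered the injury on July 28, 2008; the June 20, 2007 act date does not start the clock under the stated rule.
The untolled deadline — 3 years after July 28, 2008 — is July 28, 2011.
The period was tolled for 194 days by the pending criminal prosecution (December 31, 2010 to July 13, 2011), pushing the deadline to February 7, 2012.
None of the other events listed affects the running of the period under the stated rules.
The December 23, 2011 filing precedes the February 7, 2012 deadline; the claim is timely.

TIMELY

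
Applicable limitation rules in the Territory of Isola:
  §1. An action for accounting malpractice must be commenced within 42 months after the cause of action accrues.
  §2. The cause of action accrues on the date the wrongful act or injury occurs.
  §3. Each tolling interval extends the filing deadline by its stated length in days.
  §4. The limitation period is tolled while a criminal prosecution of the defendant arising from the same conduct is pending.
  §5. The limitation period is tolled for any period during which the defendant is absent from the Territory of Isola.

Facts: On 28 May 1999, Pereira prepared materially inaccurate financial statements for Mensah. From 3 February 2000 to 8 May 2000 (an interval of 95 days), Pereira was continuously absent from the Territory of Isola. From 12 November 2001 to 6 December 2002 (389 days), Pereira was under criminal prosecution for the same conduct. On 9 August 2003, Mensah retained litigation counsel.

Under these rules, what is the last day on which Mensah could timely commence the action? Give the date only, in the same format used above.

The limitation period began to run on 28 May 1999.
The untolled deadline — 42 months after 28 May 1999 — is 28 November 2002.
The defendant's absence from the jurisdiction from 3 February 2000 to 8 May 2000 tolled the period for 95 days, extending the deadline to 3 March 2003.
Because the pending criminal prosecution ran from 12 November 2001 to 6 December 2002, the deadline is extended by 389 days to 26 March 2004.
None of the other events listed affects the running of the period under the stated rules.

26 March 2004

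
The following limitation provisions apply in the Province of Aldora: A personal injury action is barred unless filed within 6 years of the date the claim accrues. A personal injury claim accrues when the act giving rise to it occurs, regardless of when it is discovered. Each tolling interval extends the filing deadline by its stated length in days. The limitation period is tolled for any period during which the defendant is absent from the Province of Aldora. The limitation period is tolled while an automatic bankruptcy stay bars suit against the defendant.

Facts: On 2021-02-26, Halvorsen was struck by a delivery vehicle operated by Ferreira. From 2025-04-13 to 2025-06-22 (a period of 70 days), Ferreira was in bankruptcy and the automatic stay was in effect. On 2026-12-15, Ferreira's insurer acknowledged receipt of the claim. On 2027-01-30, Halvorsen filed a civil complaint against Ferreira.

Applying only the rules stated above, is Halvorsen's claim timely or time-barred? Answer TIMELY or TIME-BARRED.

TIMELY

The limitation period began to run on 2021-02-26.
Adding the 6 years base period to 2021-02-26 gives a deadline of 2027-02-26, before any tolling.
Because the automatic bankruptcy stay ran from 2025-04-13 to 2025-06-22, the deadline is extended by 70 days to 2027-05-07.
Nothing else in the chronology tolls or restarts the period.
Filing on 2027-01-30 beat the 2027-05-07 deadline — the action is timely.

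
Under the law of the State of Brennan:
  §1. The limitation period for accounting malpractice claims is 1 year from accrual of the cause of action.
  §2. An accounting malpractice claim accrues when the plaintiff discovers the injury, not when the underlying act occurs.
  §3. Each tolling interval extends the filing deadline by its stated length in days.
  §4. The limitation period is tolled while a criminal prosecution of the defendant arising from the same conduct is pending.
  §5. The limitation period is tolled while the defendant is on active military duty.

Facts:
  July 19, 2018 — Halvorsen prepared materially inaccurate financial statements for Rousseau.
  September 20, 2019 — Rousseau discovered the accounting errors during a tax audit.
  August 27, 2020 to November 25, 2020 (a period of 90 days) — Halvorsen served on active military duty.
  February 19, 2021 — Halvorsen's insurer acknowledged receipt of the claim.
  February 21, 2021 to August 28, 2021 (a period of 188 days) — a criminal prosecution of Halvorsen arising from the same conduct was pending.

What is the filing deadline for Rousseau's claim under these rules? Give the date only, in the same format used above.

Accrual is tied to discovery, so the period began on September 20, 2019 rather than on July 19, 2018 when the act occurred.
Adding the 1 year base period to September 20, 2019 gives a deadline of September 20, 2020, before any tolling.
The defendant's active military service from August 27, 2020 to November 25, 2020 tolled the period for 90 days, extending the deadline to December 19, 2020.
The pending criminal prosecution starting February 21, 2021 came too late — the period had run on December 19, 2020 — and so does not extend the deadline.
Nothing else in the chronology tolls or restarts the period.

December 19, 2020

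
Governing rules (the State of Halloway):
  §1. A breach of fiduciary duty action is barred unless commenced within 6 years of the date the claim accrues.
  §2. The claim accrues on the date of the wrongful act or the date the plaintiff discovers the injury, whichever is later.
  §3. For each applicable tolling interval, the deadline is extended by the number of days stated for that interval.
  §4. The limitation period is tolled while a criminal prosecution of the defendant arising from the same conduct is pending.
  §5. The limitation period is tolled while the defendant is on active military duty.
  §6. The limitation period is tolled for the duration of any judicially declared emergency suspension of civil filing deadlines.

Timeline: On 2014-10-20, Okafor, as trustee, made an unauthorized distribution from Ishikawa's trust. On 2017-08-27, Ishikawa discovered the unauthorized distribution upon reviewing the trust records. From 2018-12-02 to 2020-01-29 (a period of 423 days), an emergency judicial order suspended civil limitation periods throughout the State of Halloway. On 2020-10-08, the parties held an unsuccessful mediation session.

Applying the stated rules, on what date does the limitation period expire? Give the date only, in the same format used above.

2024-10-23

Because discovery on 2017-08-27 post-dates the 2014-10-20 act, accrual under the later-of rule falls on 2017-08-27.
The untolled deadline — 6 years after 2017-08-27 — is 2023-08-27.
The emergency suspension of filing deadlines from 2018-12-02 to 2020-01-29 tolled the period for 423 days, extending the deadline to 2024-10-23.
None of the other events listed affects the running of the period under the stated rules.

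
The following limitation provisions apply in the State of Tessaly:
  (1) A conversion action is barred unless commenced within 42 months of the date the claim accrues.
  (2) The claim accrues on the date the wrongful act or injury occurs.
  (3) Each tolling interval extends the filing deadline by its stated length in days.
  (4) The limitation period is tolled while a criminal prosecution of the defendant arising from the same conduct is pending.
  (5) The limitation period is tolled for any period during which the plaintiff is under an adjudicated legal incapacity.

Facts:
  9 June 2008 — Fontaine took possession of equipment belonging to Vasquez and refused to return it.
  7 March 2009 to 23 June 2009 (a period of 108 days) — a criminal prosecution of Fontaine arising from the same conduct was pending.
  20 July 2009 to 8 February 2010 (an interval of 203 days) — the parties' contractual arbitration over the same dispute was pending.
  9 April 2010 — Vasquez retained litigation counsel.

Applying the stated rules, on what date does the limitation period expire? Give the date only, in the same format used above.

26 March 2012

The limitation period began to run on 9 June 2008.
Adding the 42 months base period to 9 June 2008 gives a deadline of 9 December 2011, before any tolling.
Because the pending criminal prosecution ran from 7 March 2009 to 23 June 2009, the deadline is extended by 108 days to 26 March 2012.
Although a pending arbitration ran from 20 July 2009 to 8 February 2010, the stated rules do not make that a tolling event, so it is disregarded.
The other events in the timeline have no effect on the limitation period under the stated rules.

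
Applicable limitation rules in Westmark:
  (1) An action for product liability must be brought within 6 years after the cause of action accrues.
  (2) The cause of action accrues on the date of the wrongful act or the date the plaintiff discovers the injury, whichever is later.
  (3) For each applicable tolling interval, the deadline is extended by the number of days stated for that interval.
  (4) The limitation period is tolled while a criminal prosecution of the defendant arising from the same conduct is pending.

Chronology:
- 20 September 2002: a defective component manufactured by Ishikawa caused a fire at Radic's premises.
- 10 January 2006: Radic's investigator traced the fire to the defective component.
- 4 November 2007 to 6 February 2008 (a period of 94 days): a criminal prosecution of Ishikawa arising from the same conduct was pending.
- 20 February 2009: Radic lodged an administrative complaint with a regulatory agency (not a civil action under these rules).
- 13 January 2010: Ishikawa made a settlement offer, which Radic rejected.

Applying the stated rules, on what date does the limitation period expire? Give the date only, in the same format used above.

The claim accrued on 10 January 2006 — the later of the 20 September 2002 act and the 10 January 2006 discovery.
Adding the 6 years base period to 10 January 2006 gives a deadline of 10 January 2012, before any tolling.
The period was tolled for 94 days by the pending criminal prosecution (4 November 2007 to 6 February 2008), pushing the deadline to 13 April 2012.
None of the other events listed affects the running of the period under the stated rules.

13 April 2012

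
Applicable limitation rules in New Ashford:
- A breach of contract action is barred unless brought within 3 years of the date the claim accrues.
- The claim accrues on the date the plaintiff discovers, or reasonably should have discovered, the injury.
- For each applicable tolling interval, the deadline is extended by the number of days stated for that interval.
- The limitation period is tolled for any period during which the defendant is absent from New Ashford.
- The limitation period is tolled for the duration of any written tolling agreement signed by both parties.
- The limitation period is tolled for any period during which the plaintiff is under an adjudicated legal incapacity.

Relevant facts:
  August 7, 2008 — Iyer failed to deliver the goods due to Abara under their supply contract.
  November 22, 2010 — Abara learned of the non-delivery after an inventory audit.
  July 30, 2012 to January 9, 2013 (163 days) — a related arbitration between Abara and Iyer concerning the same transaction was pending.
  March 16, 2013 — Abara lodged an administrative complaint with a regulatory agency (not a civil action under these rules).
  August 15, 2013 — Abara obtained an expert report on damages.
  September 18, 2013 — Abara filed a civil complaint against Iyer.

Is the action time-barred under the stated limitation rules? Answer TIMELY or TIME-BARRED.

Under the discovery rule, the claim accrued on November 22, 2010, when Abara discovered the injury — not on the August 7, 2008 date of the underlying act.
The untolled deadline — 3 years after November 22, 2010 — is November 22, 2013.
Although a pending arbitration ran from July 30, 2012 to January 9, 2013, the stated rules do not make that a tolling event, so it is disregarded.
The other events in the timeline have no effect on the limitation period under the stated rules.
The September 18, 2013 filing precedes the November 22, 2013 deadline; the claim is timely.

TIMELY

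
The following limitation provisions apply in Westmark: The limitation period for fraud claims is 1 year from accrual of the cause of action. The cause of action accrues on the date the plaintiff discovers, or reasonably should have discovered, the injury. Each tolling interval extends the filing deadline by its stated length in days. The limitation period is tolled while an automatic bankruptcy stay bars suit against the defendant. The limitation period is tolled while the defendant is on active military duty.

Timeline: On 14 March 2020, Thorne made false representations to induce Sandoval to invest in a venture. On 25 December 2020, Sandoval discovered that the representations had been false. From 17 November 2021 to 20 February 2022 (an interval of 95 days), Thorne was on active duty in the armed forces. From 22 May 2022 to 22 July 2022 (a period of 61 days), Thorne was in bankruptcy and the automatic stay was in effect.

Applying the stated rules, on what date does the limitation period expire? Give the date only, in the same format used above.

30 March 2022

Accrual is tied to discovery, so the period began on 25 December 2020 rather than on 14 March 2020 when the act occurred.
The untolled deadline — 1 year after 25 December 2020 — is 25 December 2021.
The defendant's active military service from 17 November 2021 to 20 February 2022 tolled the period for 95 days, extending the deadline to 30 March 2022.
The automatic bankruptcy stay starting 22 May 2022 came too late — the period had run on 30 March 2022 — and so does not extend the deadline.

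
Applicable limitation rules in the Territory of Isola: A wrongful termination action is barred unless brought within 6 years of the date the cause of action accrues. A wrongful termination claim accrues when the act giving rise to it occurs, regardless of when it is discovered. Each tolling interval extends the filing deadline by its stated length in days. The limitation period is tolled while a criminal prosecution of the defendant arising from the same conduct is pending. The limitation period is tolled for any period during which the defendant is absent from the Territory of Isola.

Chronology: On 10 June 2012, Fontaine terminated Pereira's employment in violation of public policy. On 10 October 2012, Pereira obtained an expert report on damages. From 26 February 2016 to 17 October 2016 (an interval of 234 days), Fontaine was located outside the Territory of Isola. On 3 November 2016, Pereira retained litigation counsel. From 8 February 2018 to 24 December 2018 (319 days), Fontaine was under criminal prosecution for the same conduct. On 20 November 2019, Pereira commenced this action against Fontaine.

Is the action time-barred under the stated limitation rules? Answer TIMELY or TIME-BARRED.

The cause of action accrued on 10 June 2012, the date of the act.
6 years from 10 June 2012 is 10 June 2018.
The defendant's absence from the jurisdiction from 26 February 2016 to 17 October 2016 tolled the period for 234 days, extending the deadline to 30 January 2019.
The pending criminal prosecution from 8 February 2018 to 24 December 2018 tolled the period for 319 days, extending the deadline to 15 December 2019.
The other events in the timeline have no effect on the limitation period under the stated rules.
The 20 November 2019 filing precedes the 15 December 2019 deadline; the claim is timely.

TIMELY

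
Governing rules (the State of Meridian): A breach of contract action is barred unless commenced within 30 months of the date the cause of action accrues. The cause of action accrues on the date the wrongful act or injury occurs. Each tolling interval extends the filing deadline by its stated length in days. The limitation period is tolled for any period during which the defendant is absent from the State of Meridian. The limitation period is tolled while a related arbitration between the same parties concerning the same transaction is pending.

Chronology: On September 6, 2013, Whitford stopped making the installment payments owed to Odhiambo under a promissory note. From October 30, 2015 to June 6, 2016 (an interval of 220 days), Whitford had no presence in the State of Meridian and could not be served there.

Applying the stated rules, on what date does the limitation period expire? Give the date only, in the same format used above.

The cause of action accrued on September 6, 2013, the date of the act.
The untolled deadline — 30 months after September 6, 2013 — is March 6, 2016.
Because the defendant's absence from the jurisdiction ran from October 30, 2015 to June 6, 2016, the deadline is extended by 220 days to October 12, 2016.

October 12, 2016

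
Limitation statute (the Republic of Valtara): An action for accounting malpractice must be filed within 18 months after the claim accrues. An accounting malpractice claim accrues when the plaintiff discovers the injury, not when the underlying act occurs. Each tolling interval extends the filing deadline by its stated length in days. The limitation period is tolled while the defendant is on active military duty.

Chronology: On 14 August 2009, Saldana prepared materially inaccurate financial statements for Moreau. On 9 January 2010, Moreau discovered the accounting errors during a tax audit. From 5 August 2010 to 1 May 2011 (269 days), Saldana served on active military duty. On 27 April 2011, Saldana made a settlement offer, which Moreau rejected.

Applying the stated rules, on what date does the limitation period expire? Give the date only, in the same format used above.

The claim did not accrue until Moreau discovered the injury on 9 January 2010; the 14 August 2009 act date does not start the clock under the stated rule.
18 months from 9 January 2010 is 9 July 2011.
The period was tolled for 269 days by the defendant's active military service (5 August 2010 to 1 May 2011), pushing the deadline to 3 April 2012.
Nothing else in the chronology tolls or restarts the period.

3 April 2012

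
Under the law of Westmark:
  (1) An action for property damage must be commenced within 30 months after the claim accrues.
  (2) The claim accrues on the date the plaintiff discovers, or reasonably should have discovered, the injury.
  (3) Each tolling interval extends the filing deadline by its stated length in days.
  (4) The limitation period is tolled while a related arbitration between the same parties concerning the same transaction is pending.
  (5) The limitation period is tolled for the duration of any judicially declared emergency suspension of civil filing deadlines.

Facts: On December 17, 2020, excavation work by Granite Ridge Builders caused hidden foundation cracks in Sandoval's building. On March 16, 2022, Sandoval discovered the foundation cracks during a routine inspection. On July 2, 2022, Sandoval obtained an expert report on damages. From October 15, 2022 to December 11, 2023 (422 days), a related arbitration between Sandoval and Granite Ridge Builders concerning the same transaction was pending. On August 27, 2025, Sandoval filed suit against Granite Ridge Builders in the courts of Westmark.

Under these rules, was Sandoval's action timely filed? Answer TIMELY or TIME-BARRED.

Accrual is tied to discovery, so the period began on March 16, 2022 rather than on December 17, 2020 when the act occurred.
30 months from March 16, 2022 is September 16, 2024.
The period was tolled for 422 days by the pending related arbitration (October 15, 2022 to December 11, 2023), pushing the deadline to November 12, 2025.
The other events in the timeline have no effect on the limitation period under the stated rules.
Sandoval filed on August 27, 2025, before the November 12, 2025 deadline, so the action is timely.

TIMELY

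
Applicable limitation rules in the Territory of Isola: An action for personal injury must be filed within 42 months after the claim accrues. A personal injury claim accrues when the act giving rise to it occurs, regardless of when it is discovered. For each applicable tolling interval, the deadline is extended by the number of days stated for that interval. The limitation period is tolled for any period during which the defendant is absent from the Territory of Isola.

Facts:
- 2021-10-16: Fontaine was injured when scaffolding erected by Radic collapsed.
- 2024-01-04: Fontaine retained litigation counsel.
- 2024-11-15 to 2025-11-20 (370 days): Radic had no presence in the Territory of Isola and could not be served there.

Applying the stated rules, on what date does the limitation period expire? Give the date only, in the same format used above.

2026-04-21

The claim accrued on 2021-10-16, when the wrongful act occurred.
42 months from 2021-10-16 is 2025-04-16.
The defendant's absence from the jurisdiction from 2024-11-15 to 2025-11-20 tolled the period for 370 days, extending the deadline to 2026-04-21.
The other events in the timeline have no effect on the limitation period under the stated rules.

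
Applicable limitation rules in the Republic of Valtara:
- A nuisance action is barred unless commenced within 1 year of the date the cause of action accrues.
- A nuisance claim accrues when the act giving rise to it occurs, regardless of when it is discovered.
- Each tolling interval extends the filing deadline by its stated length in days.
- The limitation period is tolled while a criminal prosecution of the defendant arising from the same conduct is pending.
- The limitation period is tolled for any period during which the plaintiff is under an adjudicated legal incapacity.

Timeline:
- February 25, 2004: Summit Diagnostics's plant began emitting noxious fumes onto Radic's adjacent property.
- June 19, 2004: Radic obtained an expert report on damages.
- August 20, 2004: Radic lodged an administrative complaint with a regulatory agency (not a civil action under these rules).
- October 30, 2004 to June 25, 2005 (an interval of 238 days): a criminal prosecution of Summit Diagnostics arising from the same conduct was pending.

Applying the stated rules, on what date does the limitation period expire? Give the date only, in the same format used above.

The claim accrued on February 25, 2004, when the wrongful act occurred.
Adding the 1 year base period to February 25, 2004 gives a deadline of February 25, 2005, before any tolling.
The pending criminal prosecution from October 30, 2004 to June 25, 2005 tolled the period for 238 days, extending the deadline to October 21, 2005.
None of the other events listed affects the running of the period under the stated rules.

October 21, 2005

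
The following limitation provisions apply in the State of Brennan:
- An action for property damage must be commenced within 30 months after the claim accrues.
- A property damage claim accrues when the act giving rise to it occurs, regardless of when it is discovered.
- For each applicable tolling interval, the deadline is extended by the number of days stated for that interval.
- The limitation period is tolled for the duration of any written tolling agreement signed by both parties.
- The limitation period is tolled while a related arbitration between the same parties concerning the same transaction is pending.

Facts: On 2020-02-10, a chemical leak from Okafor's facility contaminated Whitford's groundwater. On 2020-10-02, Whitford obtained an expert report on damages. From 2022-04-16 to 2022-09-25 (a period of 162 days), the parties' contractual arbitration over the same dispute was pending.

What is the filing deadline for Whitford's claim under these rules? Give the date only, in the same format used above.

2023-01-19

The claim accrued on 2020-02-10, when the wrongful act occurred.
The untolled deadline — 30 months after 2020-02-10 — is 2022-08-10.
The pending related arbitration from 2022-04-16 to 2022-09-25 tolled the period for 162 days, extending the deadline to 2023-01-19.
The other events in the timeline have no effect on the limitation period under the stated rules.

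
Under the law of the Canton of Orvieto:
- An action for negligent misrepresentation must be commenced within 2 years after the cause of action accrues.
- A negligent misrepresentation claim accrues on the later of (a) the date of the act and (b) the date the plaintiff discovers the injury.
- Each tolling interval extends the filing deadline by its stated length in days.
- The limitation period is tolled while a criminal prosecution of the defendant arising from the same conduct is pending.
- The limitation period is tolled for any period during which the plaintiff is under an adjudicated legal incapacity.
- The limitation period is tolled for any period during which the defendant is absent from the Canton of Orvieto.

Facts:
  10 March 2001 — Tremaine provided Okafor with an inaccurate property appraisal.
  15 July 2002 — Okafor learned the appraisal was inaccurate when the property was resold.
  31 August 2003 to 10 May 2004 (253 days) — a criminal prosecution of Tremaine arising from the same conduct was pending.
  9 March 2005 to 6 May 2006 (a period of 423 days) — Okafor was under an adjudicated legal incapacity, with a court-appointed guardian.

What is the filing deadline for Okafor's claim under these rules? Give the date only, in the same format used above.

The claim accrued on 15 July 2002 — the later of the 10 March 2001 act and the 15 July 2002 discovery.
2 years from 15 July 2002 is 15 July 2004.
The period was tolled for 253 days by the pending criminal prosecution (31 August 2003 to 10 May 2004), pushing the deadline to 25 March 2005.
The period was tolled for 423 days by the plaintiff's legal incapacity (9 March 2005 to 6 May 2006), pushing the deadline to 22 May 2006.

22 May 2006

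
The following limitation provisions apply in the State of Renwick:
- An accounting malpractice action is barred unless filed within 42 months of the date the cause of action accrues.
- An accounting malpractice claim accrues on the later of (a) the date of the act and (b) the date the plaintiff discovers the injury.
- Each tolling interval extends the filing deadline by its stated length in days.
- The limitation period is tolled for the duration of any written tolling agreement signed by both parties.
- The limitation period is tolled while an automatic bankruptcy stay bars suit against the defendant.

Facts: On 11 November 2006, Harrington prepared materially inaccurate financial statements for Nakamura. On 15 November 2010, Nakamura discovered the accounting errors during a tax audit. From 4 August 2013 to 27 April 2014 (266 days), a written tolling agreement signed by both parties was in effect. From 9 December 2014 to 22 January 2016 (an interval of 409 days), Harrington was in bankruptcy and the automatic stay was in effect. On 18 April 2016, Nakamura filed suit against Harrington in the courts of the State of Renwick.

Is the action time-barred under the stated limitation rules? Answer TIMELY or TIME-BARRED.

Taking the later of the act (11 November 2006) and discovery (15 November 2010), the claim accrued on 15 November 2010.
Adding the 42 months base period to 15 November 2010 gives a deadline of 15 May 2014, before any tolling.
Because the written tolling agreement ran from 4 August 2013 to 27 April 2014, the deadline is extended by 266 days to 5 February 2015.
The period was tolled for 409 days by the automatic bankruptcy stay (9 December 2014 to 22 January 2016), pushing the deadline to 20 March 2016.
Nakamura filed on 18 April 2016, after the 20 March 2016 deadline, so the action is time-barred.

TIME-BARRED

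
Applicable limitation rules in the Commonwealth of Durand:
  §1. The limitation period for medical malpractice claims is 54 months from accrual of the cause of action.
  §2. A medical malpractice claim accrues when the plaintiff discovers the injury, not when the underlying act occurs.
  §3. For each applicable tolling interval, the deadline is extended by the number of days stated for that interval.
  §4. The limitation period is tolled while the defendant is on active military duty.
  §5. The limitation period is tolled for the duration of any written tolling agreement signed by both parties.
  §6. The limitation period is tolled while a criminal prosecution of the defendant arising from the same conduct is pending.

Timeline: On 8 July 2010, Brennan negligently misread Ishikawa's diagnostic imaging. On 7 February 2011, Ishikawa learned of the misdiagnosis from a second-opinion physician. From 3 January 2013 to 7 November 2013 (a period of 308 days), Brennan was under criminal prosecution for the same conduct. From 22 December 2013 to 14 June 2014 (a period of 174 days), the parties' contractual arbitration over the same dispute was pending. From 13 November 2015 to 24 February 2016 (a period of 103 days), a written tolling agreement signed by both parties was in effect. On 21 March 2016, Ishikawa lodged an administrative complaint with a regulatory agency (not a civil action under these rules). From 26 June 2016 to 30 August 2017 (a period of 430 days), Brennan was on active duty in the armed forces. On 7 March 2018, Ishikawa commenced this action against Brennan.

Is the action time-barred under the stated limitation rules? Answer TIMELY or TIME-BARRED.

Accrual is tied to discovery, so the period began on 7 February 2011 rather than on 8 July 2010 when the act occurred.
54 months from 7 February 2011 is 7 August 2015.
Because the pending criminal prosecution ran from 3 January 2013 to 7 November 2013, the deadline is extended by 308 days to 10 June 2016.
The written tolling agreement from 13 November 2015 to 24 February 2016 tolled the period for 103 days, extending the deadline to 21 September 2016.
The defendant's active military service from 26 June 2016 to 30 August 2017 tolled the period for 430 days, extending the deadline to 25 November 2017.
Although a pending arbitration ran from 22 December 2013 to 14 June 2014, the stated rules do not make that a tolling event, so it is disregarded.
The other events in the timeline have no effect on the limitation period under the stated rules.
The 7 March 2018 filing falls after the 25 November 2017 deadline; the claim is time-barred.

TIME-BARRED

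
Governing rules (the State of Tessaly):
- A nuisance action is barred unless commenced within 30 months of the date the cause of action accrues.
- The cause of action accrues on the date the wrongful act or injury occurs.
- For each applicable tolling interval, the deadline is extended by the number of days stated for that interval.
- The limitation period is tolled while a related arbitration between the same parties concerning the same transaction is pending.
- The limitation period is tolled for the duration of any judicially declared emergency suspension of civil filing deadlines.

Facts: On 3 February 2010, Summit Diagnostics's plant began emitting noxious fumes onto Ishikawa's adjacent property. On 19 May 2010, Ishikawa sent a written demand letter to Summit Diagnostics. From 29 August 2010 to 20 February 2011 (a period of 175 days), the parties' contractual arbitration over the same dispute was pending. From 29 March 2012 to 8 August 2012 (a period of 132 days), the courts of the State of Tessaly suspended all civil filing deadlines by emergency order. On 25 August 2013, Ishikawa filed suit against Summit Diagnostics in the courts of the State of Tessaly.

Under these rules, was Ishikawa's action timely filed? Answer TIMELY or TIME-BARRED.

The claim accrued on 3 February 2010, when the wrongful act occurred.
30 months from 3 February 2010 is 3 August 2012.
Because the pending related arbitration ran from 29 August 2010 to 20 February 2011, the deadline is extended by 175 days to 25 January 2013.
The emergency suspension of filing deadlines from 29 March 2012 to 8 August 2012 tolled the period for 132 days, extending the deadline to 6 June 2013.
None of the other events listed affects the running of the period under the stated rules.
Filing on 25 August 2013 missed the 6 June 2013 deadline — the action is time-barred.

TIME-BARRED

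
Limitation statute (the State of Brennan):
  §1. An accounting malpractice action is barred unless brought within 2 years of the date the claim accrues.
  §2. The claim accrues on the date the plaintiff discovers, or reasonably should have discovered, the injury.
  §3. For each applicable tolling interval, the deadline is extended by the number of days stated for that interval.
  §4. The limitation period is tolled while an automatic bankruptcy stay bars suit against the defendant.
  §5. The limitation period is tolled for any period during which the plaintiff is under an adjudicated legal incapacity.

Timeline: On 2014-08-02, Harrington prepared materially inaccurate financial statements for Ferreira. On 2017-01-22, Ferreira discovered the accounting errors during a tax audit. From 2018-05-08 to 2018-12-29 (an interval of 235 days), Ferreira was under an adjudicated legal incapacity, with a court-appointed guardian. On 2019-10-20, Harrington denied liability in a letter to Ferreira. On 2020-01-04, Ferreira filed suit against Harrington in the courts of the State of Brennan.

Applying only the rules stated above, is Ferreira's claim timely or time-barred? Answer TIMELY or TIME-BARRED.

TIME-BARRED

The claim did not accrue until Ferreira discovered the injury on 2017-01-22; the 2014-08-02 act date does not start the clock under the stated rule.
The untolled deadline — 2 years after 2017-01-22 — is 2019-01-22.
The period was tolled for 235 days by the plaintiff's legal incapacity (2018-05-08 to 2018-12-29), pushing the deadline to 2019-09-14.
The other events in the timeline have no effect on the limitation period under the stated rules.
Filing on 2020-01-04 missed the 2019-09-14 deadline — the action is time-barred.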